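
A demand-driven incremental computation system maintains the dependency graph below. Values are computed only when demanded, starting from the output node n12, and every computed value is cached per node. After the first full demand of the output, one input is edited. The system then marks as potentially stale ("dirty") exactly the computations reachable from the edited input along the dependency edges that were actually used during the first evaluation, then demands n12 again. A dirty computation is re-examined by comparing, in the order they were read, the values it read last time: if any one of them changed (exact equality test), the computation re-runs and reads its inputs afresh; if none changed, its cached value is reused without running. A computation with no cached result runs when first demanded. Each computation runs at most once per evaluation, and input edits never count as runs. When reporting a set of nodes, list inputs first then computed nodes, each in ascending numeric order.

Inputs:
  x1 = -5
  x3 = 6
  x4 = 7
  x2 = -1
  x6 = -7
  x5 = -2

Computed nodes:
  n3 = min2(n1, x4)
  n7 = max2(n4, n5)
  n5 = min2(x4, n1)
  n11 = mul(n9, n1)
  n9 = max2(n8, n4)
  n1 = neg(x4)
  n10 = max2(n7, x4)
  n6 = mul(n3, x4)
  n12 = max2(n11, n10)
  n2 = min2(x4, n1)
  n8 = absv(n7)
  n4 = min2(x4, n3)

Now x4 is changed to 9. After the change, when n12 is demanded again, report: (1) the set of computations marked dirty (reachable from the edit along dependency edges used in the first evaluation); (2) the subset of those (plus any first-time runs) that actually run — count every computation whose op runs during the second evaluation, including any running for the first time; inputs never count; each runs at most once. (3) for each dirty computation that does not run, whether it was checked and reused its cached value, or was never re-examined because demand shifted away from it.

Marked dirty: n1, n3, n4, n5, n7, n8, n9, n10, n11, n12.
Computations that run: n1, n3, n4, n5, n7, n8, n9, n10, n11, n12 — 10 in total.
Every dirty computation ran.

First evaluation (everything demanded from the output):
  n1 = neg(7) = -7
  n3 = min2(-7, 7) = -7
  n4 = min2(7, -7) = -7
  n5 = min2(7, -7) = -7
  n7 = max2(-7, -7) = -7
  n8 = absv(-7) = 7
  n9 = max2(7, -7) = 7
  n10 = max2(-7, 7) = 7
  n11 = mul(7, -7) = -49
  n12 = max2(-49, 7) = 7

Propagation after the edit:
  n1: runs — x4 7->9; result -9.
  n3: runs — n1 -7->-9; x4 7->9; result -9.
  n4: runs — x4 7->9; n3 -7->-9; result -9.
  n5: runs — x4 7->9; n1 -7->-9; result -9.
  n7: runs — n4 -7->-9; n5 -7->-9; result -9.
  n8: runs — n7 -7->-9; result 9.
  n9: runs — n8 7->9; n4 -7->-9; result 9.
  n10: runs — n7 -7->-9; x4 7->9; result 9.
  n11: runs — n9 7->9; n1 -7->-9; result -81.
  n12: runs — n11 -49->-81; n10 7->9; result 9.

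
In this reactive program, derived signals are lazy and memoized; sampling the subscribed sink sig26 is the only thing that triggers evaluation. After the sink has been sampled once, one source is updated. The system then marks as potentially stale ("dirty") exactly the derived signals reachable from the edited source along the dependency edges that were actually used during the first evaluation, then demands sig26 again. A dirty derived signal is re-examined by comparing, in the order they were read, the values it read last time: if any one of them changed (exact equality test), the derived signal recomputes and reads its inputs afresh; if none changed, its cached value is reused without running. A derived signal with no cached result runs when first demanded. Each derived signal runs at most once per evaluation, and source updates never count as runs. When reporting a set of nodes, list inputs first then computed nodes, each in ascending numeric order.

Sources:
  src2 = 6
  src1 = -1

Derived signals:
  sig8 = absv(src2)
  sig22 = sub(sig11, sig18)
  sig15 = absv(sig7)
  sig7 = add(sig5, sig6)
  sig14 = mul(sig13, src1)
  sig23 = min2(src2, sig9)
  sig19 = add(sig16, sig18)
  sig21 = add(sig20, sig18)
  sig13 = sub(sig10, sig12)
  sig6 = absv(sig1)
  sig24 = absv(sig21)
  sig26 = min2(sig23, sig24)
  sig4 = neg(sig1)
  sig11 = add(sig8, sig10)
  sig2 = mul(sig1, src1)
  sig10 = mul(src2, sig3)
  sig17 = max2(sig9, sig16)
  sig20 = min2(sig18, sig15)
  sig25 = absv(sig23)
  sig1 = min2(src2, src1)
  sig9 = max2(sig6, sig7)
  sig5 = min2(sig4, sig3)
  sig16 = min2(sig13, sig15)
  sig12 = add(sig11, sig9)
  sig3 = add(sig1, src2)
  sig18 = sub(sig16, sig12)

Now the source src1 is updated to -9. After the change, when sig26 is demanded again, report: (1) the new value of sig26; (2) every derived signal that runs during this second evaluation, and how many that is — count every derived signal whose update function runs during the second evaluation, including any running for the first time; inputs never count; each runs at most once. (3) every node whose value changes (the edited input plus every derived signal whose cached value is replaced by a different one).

Demanding sig26 again yields 6.
19 derived signals run: sig1, sig3, sig4, sig5, sig6, sig7, sig9, sig10, sig11, sig12, sig13, sig15, sig16, sig18, sig20, sig21, sig23, sig24, sig26.
The nodes whose values change: src1, sig1, sig3, sig4, sig5, sig6, sig7, sig9, sig10, sig11, sig12, sig13, sig15, sig16, sig18, sig20, sig21, sig23, sig24, sig26.

First demand of the output computes:
  sig1 = min2(6, -1) = -1
  sig3 = add(-1, 6) = 5
  sig4 = neg(-1) = 1
  sig5 = min2(1, 5) = 1
  sig6 = absv(-1) = 1
  sig7 = add(1, 1) = 2
  sig8 = absv(6) = 6
  sig9 = max2(1, 2) = 2
  sig10 = mul(6, 5) = 30
  sig11 = add(6, 30) = 36
  sig12 = add(36, 2) = 38
  sig13 = sub(30, 38) = -8
  sig15 = absv(2) = 2
  sig16 = min2(-8, 2) = -8
  sig18 = sub(-8, 38) = -46
  sig20 = min2(-46, 2) = -46
  sig21 = add(-46, -46) = -92
  sig23 = min2(6, 2) = 2
  sig24 = absv(-92) = 92
  sig26 = min2(2, 92) = 2

After the edit, cleaning proceeds:
  sig1: a read changed (src1 -1->-9) — executes, giving -9.
  sig3: a read changed (sig1 -1->-9) — executes, giving -3.
  sig4: a read changed (sig1 -1->-9) — executes, giving 9.
  sig5: a read changed (sig4 1->9; sig3 5->-3) — executes, giving -3.
  sig6: a read changed (sig1 -1->-9) — executes, giving 9.
  sig7: a read changed (sig5 1->-3; sig6 1->9) — executes, giving 6.
  sig9: a read changed (sig6 1->9; sig7 2->6) — executes, giving 9.
  sig10: a read changed (sig3 5->-3) — executes, giving -18.
  sig11: a read changed (sig10 30->-18) — executes, giving -12.
  sig12: a read changed (sig11 36->-12; sig9 2->9) — executes, giving -3.
  sig13: a read changed (sig10 30->-18; sig12 38->-3) — executes, giving -15.
  sig15: a read changed (sig7 2->6) — executes, giving 6.
  sig16: a read changed (sig13 -8->-15; sig15 2->6) — executes, giving -15.
  sig18: a read changed (sig16 -8->-15; sig12 38->-3) — executes, giving -12.
  sig20: a read changed (sig18 -46->-12; sig15 2->6) — executes, giving -12.
  sig21: a read changed (sig20 -46->-12; sig18 -46->-12) — executes, giving -24.
  sig23: a read changed (sig9 2->9) — executes, giving 6.
  sig24: a read changed (sig21 -92->-24) — executes, giving 24.
  sig26: a read changed (sig23 2->6; sig24 92->24) — executes, giving 6.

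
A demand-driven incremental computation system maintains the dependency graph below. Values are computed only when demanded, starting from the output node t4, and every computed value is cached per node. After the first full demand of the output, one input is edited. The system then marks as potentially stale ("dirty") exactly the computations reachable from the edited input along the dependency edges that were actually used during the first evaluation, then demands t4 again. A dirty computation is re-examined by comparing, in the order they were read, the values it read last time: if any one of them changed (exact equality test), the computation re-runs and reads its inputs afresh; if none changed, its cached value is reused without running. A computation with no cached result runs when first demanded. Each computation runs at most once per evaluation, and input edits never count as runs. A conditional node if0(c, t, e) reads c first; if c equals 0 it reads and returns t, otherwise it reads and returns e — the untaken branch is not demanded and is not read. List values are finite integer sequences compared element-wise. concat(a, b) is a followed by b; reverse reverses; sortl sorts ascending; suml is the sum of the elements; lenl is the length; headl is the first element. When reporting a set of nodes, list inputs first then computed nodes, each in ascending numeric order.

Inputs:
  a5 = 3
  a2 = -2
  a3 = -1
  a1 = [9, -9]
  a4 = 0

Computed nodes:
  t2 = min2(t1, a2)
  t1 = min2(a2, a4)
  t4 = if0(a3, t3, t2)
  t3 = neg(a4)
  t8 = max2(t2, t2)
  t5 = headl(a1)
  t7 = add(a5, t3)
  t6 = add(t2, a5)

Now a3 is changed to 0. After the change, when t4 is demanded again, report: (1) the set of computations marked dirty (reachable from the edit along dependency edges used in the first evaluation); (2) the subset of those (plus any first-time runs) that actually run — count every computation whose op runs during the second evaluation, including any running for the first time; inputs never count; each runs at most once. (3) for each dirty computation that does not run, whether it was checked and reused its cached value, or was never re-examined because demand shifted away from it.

Marked dirty: t4.
Computations that run: t3, t4 — 2 in total.
Every dirty computation ran.
Key observation: a condition flipped, so demand reaches new nodes — t3 runs for the first time.

First evaluation (everything demanded from the output):
  t1 = min2(-2, 0) = -2
  t2 = min2(-2, -2) = -2
  t4 = if0(a3=-1 -> else branch t2) = -2

Propagation after the edit:
  t3: demanded for the first time — runs, produces 0.
  t4: runs — a3 -1->0; result 0.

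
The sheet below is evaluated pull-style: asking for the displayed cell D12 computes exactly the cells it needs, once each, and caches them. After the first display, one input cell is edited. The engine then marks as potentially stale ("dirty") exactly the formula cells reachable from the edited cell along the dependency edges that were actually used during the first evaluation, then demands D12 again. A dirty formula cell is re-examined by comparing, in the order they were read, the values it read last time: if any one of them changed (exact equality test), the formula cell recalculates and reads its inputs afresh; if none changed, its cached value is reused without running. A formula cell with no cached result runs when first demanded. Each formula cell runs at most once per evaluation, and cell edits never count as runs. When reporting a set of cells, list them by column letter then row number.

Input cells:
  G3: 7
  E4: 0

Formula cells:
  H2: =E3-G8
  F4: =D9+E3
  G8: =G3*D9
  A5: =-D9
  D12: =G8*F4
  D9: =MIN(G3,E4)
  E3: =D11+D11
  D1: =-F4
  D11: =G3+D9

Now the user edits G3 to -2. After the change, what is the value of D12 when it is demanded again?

Demanding D12 again yields -40.

First demand of the output computes:
  D9 = MIN(7, 0) = 0
  D11 = 7 + 0 = 7
  E3 = 7 + 7 = 14
  F4 = 0 + 14 = 14
  G8 = 7 * 0 = 0
  D12 = 0 * 14 = 0

After the edit, cleaning proceeds:
  D9: a read changed (G3 7->-2) — executes, giving -2.
  D11: a read changed (G3 7->-2; D9 0->-2) — executes, giving -4.
  E3: a read changed (D11 7->-4; D11 7->-4) — executes, giving -8.
  F4: a read changed (D9 0->-2; E3 14->-8) — executes, giving -10.
  G8: a read changed (G3 7->-2; D9 0->-2) — executes, giving 4.
  D12: a read changed (G8 0->4; F4 14->-10) — executes, giving -40.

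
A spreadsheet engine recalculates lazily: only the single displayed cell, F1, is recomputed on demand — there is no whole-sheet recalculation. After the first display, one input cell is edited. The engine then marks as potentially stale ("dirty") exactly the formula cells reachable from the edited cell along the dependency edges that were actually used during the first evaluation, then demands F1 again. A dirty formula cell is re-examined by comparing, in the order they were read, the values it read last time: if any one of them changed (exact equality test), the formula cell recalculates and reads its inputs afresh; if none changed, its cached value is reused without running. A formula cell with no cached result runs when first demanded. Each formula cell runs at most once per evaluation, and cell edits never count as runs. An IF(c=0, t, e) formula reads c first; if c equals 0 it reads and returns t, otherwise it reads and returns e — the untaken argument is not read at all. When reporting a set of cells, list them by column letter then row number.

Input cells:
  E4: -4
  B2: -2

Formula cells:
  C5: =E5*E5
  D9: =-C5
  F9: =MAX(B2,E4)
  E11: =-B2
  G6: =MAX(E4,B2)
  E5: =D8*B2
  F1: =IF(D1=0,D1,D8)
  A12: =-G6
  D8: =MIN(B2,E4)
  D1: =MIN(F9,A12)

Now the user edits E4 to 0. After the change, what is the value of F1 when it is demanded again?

First evaluation (everything demanded from the output):
  D8 = MIN(-2, -4) = -4
  F9 = MAX(-2, -4) = -2
  G6 = MAX(-4, -2) = -2
  A12 = -(-2) = 2
  D1 = MIN(-2, 2) = -2
  F1 = IF(D1=0: D1=-2 -> else branch D8) = -4

Propagation after the edit:
  D8: marked dirty but never re-examined — demand shifted away from it.
  F9: runs — E4 -4->0; result 0.
  G6: runs — E4 -4->0; result 0.
  A12: runs — G6 -2->0; result 0.
  D1: runs — F9 -2->0; A12 2->0; result 0.
  F1: runs — D1 -2->0; result 0.

Key observation: a condition flipped, so demand moved to the other branch — D8 is never re-examined.

New value of F1: 0.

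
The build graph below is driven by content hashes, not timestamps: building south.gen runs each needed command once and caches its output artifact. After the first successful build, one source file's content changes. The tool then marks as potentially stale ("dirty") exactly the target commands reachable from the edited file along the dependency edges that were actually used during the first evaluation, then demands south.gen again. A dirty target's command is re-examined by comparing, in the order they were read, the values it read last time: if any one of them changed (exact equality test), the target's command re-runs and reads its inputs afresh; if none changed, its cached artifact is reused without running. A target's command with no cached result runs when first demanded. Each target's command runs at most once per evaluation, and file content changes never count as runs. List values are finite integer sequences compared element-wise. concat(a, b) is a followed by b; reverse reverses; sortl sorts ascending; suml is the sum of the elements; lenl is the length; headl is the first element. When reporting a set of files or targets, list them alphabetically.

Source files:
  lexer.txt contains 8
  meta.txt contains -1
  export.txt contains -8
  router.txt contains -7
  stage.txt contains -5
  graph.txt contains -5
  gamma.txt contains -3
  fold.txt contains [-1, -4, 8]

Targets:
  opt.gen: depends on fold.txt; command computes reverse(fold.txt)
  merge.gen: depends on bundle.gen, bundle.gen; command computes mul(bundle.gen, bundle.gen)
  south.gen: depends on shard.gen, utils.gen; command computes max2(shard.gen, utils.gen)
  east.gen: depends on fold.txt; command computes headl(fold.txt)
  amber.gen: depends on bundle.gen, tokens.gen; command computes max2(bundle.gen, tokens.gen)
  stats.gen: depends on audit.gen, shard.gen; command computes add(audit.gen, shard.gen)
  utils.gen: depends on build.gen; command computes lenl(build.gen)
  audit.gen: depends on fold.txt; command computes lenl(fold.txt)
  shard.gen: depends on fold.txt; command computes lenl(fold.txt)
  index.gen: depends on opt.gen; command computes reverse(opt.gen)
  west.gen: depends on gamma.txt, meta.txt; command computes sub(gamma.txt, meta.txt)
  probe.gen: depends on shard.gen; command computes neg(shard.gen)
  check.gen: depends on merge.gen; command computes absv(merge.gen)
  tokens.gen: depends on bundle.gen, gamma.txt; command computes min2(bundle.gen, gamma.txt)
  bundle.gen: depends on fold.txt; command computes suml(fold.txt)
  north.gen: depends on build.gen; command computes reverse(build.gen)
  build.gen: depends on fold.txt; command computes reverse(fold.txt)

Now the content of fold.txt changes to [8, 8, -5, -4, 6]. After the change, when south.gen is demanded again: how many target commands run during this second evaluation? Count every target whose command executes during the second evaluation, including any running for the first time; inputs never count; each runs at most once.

Run set: build.gen, shard.gen, south.gen, utils.gen (4 run).

Initial pass — values computed on the first demand:
  build.gen = reverse([-1, -4, 8]) = [8, -4, -1]
  shard.gen = lenl([-1, -4, 8]) = 3
  utils.gen = lenl([8, -4, -1]) = 3
  south.gen = max2(3, 3) = 3

Second demand — change propagation:
  build.gen: re-runs because fold.txt [-1, -4, 8]->[8, 8, -5, -4, 6]; new result [6, -4, -5, 8, 8].
  shard.gen: re-runs because fold.txt [-1, -4, 8]->[8, 8, -5, -4, 6]; new result 5.
  utils.gen: re-runs because build.gen [8, -4, -1]->[6, -4, -5, 8, 8]; new result 5.
  south.gen: re-runs because shard.gen 3->5; utils.gen 3->5; new result 5.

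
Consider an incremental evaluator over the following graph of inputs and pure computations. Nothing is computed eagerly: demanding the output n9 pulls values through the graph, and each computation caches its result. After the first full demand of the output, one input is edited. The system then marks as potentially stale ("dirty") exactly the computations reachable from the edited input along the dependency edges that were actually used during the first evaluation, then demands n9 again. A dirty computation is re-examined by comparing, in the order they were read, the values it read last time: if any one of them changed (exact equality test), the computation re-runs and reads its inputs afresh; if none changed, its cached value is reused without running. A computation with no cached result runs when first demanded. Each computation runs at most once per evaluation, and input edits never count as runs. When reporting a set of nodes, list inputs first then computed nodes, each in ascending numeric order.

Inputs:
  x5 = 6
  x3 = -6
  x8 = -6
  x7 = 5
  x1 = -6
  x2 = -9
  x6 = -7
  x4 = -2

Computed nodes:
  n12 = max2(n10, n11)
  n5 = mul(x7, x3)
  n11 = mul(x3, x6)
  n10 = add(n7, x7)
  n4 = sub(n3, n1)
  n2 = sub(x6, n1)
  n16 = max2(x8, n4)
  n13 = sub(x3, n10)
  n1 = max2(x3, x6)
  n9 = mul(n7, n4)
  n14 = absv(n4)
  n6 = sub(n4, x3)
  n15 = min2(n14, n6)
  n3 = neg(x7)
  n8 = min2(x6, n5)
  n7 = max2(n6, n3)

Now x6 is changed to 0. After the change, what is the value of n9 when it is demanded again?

Initial pass — values computed on the first demand:
  n1 = max2(-6, -7) = -6
  n3 = neg(5) = -5
  n4 = sub(-5, -6) = 1
  n6 = sub(1, -6) = 7
  n7 = max2(7, -5) = 7
  n9 = mul(7, 1) = 7

Second demand — change propagation:
  n1: re-runs because x6 -7->0; new result 0.
  n4: re-runs because n1 -6->0; new result -5.
  n6: re-runs because n4 1->-5; new result 1.
  n7: re-runs because n6 7->1; new result 1.
  n9: re-runs because n7 7->1; n4 1->-5; new result -5.

n9 now evaluates to -5.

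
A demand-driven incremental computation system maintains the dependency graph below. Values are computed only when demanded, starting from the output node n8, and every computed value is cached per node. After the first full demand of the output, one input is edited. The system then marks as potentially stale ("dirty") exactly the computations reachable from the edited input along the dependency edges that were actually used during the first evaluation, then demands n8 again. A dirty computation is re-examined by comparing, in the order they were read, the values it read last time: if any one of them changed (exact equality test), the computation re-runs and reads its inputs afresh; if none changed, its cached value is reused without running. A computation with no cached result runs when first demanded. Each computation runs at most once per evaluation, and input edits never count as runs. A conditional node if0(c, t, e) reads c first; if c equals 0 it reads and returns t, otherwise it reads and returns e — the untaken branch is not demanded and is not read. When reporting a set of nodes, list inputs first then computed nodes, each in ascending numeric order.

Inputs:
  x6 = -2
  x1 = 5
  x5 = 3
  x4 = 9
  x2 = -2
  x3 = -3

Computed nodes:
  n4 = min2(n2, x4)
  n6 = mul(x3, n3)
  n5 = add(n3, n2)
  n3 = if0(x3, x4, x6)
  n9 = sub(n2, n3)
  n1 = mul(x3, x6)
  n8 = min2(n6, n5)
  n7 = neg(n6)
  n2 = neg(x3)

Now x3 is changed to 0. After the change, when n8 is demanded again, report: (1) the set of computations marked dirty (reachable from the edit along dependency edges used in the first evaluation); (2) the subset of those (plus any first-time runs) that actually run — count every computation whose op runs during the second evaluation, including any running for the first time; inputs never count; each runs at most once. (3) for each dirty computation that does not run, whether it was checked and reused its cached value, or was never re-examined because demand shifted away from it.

First evaluation (everything demanded from the output):
  n2 = neg(-3) = 3
  n3 = if0(x3=-3 -> else branch x6) = -2
  n5 = add(-2, 3) = 1
  n6 = mul(-3, -2) = 6
  n8 = min2(6, 1) = 1

Propagation after the edit:
  n2: runs — x3 -3->0; result 0.
  n3: runs — x3 -3->0; result 9.
  n5: runs — n3 -2->9; n2 3->0; result 9.
  n6: runs — x3 -3->0; n3 -2->9; result 0.
  n8: runs — n6 6->0; n5 1->9; result 0.

Marked dirty: n2, n3, n5, n6, n8.
Computations that run: n2, n3, n5, n6, n8 — 5 in total.
Every dirty computation ran.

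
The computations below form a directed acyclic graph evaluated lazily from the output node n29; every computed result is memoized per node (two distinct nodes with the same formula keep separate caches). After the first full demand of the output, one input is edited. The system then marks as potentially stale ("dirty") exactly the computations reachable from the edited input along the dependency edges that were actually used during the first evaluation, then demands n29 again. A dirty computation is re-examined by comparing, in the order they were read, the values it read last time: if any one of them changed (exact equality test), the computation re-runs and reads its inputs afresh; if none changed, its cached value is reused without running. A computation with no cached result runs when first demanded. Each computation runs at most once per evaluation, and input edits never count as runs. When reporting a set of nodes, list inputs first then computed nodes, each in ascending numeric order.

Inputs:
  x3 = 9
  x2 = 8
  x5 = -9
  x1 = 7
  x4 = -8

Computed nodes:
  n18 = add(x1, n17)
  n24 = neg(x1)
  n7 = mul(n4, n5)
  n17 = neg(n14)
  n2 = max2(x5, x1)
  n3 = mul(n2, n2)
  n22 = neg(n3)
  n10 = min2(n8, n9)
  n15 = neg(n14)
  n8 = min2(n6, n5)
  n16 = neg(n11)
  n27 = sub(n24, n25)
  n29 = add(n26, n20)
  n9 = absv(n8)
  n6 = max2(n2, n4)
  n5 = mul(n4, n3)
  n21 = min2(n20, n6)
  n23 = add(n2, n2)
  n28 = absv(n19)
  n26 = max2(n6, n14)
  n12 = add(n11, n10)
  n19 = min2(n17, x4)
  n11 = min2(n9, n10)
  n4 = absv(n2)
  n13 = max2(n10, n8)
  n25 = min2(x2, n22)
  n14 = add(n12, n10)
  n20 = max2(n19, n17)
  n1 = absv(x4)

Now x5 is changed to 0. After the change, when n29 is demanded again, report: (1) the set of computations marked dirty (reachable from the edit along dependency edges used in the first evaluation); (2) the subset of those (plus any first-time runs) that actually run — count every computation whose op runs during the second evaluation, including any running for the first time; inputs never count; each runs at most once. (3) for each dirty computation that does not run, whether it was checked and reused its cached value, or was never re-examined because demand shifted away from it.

First demand of the output computes:
  n2 = max2(-9, 7) = 7
  n3 = mul(7, 7) = 49
  n4 = absv(7) = 7
  n5 = mul(7, 49) = 343
  n6 = max2(7, 7) = 7
  n8 = min2(7, 343) = 7
  n9 = absv(7) = 7
  n10 = min2(7, 7) = 7
  n11 = min2(7, 7) = 7
  n12 = add(7, 7) = 14
  n14 = add(14, 7) = 21
  n17 = neg(21) = -21
  n19 = min2(-21, -8) = -21
  n20 = max2(-21, -21) = -21
  n26 = max2(7, 21) = 21
  n29 = add(21, -21) = 0

After the edit, cleaning proceeds:
  n2: a read changed (x5 -9->0) — executes, giving 7 — identical to its old value.
  n3: dirty, but its reads are unchanged (n2 unchanged, n2 unchanged); cached 49 stands.
  n4: dirty, but its reads are unchanged (n2 unchanged); cached 7 stands.
  n5: dirty, but its reads are unchanged (n4 unchanged, n3 unchanged); cached 343 stands.
  n6: dirty, but its reads are unchanged (n2 unchanged, n4 unchanged); cached 7 stands.
  n8: dirty, but its reads are unchanged (n6 unchanged, n5 unchanged); cached 7 stands.
  n9: dirty, but its reads are unchanged (n8 unchanged); cached 7 stands.
  n10: dirty, but its reads are unchanged (n8 unchanged, n9 unchanged); cached 7 stands.
  n11: dirty, but its reads are unchanged (n9 unchanged, n10 unchanged); cached 7 stands.
  n12: dirty, but its reads are unchanged (n11 unchanged, n10 unchanged); cached 14 stands.
  n14: dirty, but its reads are unchanged (n12 unchanged, n10 unchanged); cached 21 stands.
  n17: dirty, but its reads are unchanged (n14 unchanged); cached -21 stands.
  n19: dirty, but its reads are unchanged (n17 unchanged, x4 unchanged); cached -21 stands.
  n20: dirty, but its reads are unchanged (n19 unchanged, n17 unchanged); cached -21 stands.
  n26: dirty, but its reads are unchanged (n6 unchanged, n14 unchanged); cached 21 stands.
  n29: dirty, but its reads are unchanged (n26 unchanged, n20 unchanged); cached 0 stands.

Note the absorption at n2: it re-runs yet its value is the same, leaving the output's value untouched.

The edit dirties: n2, n3, n4, n5, n6, n8, n9, n10, n11, n12, n14, n17, n19, n20, n26, n29.
1 computations run: n2.
Cache hits after checking: n3, n4, n5, n6, n8, n9, n10, n11, n12, n14, n17, n19, n20, n26, n29.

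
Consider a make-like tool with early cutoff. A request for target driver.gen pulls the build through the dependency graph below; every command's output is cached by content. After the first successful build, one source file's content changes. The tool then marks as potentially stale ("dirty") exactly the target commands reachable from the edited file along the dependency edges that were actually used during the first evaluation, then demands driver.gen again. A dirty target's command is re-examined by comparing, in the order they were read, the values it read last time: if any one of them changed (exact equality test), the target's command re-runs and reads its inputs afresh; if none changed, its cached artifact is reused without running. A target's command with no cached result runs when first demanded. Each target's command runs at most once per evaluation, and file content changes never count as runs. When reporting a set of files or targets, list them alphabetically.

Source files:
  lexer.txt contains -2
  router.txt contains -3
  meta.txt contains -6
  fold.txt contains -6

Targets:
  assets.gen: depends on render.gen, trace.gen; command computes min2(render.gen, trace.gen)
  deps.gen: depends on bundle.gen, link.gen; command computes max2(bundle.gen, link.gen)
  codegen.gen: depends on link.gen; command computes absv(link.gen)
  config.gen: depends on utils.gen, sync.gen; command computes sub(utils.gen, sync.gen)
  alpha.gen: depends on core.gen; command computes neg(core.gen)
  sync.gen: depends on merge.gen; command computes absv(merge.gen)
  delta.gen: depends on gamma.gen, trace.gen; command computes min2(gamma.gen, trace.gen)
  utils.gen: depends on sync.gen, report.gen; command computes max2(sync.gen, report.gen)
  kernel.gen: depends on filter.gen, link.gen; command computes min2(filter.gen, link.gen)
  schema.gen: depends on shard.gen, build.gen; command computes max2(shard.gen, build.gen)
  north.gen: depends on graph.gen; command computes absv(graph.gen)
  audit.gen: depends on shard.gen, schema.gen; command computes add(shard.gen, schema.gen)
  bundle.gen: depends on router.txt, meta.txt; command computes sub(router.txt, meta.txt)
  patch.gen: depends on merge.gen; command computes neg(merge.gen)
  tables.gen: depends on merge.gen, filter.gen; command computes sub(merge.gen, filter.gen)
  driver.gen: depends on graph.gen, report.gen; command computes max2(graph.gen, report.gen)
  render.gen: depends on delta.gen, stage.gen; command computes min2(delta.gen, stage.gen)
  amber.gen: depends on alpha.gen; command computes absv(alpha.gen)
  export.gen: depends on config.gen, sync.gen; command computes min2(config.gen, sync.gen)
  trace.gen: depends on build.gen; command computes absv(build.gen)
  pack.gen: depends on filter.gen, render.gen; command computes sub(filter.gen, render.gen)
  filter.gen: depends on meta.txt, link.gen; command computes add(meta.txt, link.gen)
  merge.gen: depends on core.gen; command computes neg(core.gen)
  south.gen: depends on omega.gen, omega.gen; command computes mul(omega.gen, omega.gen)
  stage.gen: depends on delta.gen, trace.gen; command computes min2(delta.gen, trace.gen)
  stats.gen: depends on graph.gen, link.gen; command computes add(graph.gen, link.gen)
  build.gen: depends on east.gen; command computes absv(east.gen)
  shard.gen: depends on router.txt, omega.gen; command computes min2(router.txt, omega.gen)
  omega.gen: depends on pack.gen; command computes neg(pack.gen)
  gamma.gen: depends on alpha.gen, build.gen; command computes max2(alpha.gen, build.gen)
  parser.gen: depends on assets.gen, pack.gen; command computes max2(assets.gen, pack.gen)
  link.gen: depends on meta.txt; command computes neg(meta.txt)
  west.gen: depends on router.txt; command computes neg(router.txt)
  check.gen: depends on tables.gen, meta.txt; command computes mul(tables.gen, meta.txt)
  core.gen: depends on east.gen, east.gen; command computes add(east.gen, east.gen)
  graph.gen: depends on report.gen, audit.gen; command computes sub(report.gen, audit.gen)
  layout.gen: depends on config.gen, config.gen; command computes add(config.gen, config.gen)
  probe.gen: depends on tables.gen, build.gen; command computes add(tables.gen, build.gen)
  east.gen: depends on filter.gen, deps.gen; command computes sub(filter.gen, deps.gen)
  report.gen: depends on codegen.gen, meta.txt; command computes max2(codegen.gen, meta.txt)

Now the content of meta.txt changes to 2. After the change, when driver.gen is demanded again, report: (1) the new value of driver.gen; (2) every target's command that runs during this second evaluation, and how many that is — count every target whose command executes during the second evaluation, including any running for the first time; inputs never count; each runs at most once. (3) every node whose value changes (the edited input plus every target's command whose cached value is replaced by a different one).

First demand of the output computes:
  bundle.gen = sub(-3, -6) = 3
  link.gen = neg(-6) = 6
  codegen.gen = absv(6) = 6
  deps.gen = max2(3, 6) = 6
  filter.gen = add(-6, 6) = 0
  east.gen = sub(0, 6) = -6
  build.gen = absv(-6) = 6
  core.gen = add(-6, -6) = -12
  alpha.gen = neg(-12) = 12
  gamma.gen = max2(12, 6) = 12
  report.gen = max2(6, -6) = 6
  trace.gen = absv(6) = 6
  delta.gen = min2(12, 6) = 6
  stage.gen = min2(6, 6) = 6
  render.gen = min2(6, 6) = 6
  pack.gen = sub(0, 6) = -6
  omega.gen = neg(-6) = 6
  shard.gen = min2(-3, 6) = -3
  schema.gen = max2(-3, 6) = 6
  audit.gen = add(-3, 6) = 3
  graph.gen = sub(6, 3) = 3
  driver.gen = max2(3, 6) = 6

After the edit, cleaning proceeds:
  bundle.gen: a read changed (meta.txt -6->2) — executes, giving -5.
  link.gen: a read changed (meta.txt -6->2) — executes, giving -2.
  codegen.gen: a read changed (link.gen 6->-2) — executes, giving 2.
  deps.gen: a read changed (bundle.gen 3->-5; link.gen 6->-2) — executes, giving -2.
  filter.gen: a read changed (meta.txt -6->2; link.gen 6->-2) — executes, giving 0 — identical to its old value.
  east.gen: a read changed (deps.gen 6->-2) — executes, giving 2.
  build.gen: a read changed (east.gen -6->2) — executes, giving 2.
  core.gen: a read changed (east.gen -6->2; east.gen -6->2) — executes, giving 4.
  alpha.gen: a read changed (core.gen -12->4) — executes, giving -4.
  gamma.gen: a read changed (alpha.gen 12->-4; build.gen 6->2) — executes, giving 2.
  report.gen: a read changed (codegen.gen 6->2; meta.txt -6->2) — executes, giving 2.
  trace.gen: a read changed (build.gen 6->2) — executes, giving 2.
  delta.gen: a read changed (gamma.gen 12->2; trace.gen 6->2) — executes, giving 2.
  stage.gen: a read changed (delta.gen 6->2; trace.gen 6->2) — executes, giving 2.
  render.gen: a read changed (delta.gen 6->2; stage.gen 6->2) — executes, giving 2.
  pack.gen: a read changed (render.gen 6->2) — executes, giving -2.
  omega.gen: a read changed (pack.gen -6->-2) — executes, giving 2.
  shard.gen: a read changed (omega.gen 6->2) — executes, giving -3 — identical to its old value.
  schema.gen: a read changed (build.gen 6->2) — executes, giving 2.
  audit.gen: a read changed (schema.gen 6->2) — executes, giving -1.
  graph.gen: a read changed (report.gen 6->2; audit.gen 3->-1) — executes, giving 3 — identical to its old value.
  driver.gen: a read changed (report.gen 6->2) — executes, giving 3.

Demanding driver.gen again yields 3.
22 target commands run: alpha.gen, audit.gen, build.gen, bundle.gen, codegen.gen, core.gen, delta.gen, deps.gen, driver.gen, east.gen, filter.gen, gamma.gen, graph.gen, link.gen, omega.gen, pack.gen, render.gen, report.gen, schema.gen, shard.gen, stage.gen, trace.gen.
The nodes whose values change: alpha.gen, audit.gen, build.gen, bundle.gen, codegen.gen, core.gen, delta.gen, deps.gen, driver.gen, east.gen, gamma.gen, link.gen, meta.txt, omega.gen, pack.gen, render.gen, report.gen, schema.gen, stage.gen, trace.gen.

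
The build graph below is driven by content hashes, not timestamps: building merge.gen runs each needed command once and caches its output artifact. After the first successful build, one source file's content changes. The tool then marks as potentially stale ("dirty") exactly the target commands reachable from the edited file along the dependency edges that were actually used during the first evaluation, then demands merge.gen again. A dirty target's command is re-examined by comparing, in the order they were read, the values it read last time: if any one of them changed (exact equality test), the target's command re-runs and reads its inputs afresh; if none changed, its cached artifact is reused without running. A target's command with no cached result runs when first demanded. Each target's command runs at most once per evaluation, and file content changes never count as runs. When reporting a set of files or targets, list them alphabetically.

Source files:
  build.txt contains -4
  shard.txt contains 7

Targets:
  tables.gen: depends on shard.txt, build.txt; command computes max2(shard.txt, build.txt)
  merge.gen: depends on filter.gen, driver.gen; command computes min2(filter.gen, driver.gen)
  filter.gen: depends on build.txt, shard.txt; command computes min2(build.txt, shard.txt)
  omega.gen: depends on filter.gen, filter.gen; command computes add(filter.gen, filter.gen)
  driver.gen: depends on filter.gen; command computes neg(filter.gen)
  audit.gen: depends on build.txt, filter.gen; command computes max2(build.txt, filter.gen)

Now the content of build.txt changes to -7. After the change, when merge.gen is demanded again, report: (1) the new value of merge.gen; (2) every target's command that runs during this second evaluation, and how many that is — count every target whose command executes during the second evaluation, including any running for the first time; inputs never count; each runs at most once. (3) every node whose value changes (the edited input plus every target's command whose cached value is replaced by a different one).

merge.gen now evaluates to -7.
Run set: driver.gen, filter.gen, merge.gen (3 run).
Changed values: build.txt, driver.gen, filter.gen, merge.gen.

Initial pass — values computed on the first demand:
  filter.gen = min2(-4, 7) = -4
  driver.gen = neg(-4) = 4
  merge.gen = min2(-4, 4) = -4

Second demand — change propagation:
  filter.gen: re-runs because build.txt -4->-7; new result -7.
  driver.gen: re-runs because filter.gen -4->-7; new result 7.
  merge.gen: re-runs because filter.gen -4->-7; driver.gen 4->7; new result -7.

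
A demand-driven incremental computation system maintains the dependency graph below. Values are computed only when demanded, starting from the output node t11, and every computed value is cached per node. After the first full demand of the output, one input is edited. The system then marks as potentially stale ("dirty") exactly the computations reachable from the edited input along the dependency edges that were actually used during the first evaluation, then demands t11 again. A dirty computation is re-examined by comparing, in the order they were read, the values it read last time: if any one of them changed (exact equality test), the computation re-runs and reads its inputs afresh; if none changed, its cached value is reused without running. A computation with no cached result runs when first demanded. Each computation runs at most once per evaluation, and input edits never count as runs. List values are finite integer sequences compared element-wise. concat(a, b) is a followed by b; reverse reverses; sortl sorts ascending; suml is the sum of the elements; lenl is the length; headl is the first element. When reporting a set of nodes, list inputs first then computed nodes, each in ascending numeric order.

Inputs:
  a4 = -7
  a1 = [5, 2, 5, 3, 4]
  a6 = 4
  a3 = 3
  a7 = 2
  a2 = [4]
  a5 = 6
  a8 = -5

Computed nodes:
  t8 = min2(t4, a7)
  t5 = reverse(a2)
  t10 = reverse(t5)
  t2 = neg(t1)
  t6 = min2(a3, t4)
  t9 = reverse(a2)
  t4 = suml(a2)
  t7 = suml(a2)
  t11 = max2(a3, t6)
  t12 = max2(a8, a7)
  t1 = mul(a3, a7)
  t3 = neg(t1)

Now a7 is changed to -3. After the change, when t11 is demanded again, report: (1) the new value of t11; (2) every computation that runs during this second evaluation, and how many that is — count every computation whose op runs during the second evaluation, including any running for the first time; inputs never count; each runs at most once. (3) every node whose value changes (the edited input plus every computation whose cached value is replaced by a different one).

First evaluation (everything demanded from the output):
  t4 = suml([4]) = 4
  t6 = min2(3, 4) = 3
  t11 = max2(3, 3) = 3

Propagation after the edit:
  a7 feeds no computation that the output demands — nothing is marked dirty and nothing runs.

Key observation: a7 is never demanded by the output, so the edit triggers no recomputation at all.

New value of t11: 3.
Computations that run: none — 0 in total.
Values that change: a7.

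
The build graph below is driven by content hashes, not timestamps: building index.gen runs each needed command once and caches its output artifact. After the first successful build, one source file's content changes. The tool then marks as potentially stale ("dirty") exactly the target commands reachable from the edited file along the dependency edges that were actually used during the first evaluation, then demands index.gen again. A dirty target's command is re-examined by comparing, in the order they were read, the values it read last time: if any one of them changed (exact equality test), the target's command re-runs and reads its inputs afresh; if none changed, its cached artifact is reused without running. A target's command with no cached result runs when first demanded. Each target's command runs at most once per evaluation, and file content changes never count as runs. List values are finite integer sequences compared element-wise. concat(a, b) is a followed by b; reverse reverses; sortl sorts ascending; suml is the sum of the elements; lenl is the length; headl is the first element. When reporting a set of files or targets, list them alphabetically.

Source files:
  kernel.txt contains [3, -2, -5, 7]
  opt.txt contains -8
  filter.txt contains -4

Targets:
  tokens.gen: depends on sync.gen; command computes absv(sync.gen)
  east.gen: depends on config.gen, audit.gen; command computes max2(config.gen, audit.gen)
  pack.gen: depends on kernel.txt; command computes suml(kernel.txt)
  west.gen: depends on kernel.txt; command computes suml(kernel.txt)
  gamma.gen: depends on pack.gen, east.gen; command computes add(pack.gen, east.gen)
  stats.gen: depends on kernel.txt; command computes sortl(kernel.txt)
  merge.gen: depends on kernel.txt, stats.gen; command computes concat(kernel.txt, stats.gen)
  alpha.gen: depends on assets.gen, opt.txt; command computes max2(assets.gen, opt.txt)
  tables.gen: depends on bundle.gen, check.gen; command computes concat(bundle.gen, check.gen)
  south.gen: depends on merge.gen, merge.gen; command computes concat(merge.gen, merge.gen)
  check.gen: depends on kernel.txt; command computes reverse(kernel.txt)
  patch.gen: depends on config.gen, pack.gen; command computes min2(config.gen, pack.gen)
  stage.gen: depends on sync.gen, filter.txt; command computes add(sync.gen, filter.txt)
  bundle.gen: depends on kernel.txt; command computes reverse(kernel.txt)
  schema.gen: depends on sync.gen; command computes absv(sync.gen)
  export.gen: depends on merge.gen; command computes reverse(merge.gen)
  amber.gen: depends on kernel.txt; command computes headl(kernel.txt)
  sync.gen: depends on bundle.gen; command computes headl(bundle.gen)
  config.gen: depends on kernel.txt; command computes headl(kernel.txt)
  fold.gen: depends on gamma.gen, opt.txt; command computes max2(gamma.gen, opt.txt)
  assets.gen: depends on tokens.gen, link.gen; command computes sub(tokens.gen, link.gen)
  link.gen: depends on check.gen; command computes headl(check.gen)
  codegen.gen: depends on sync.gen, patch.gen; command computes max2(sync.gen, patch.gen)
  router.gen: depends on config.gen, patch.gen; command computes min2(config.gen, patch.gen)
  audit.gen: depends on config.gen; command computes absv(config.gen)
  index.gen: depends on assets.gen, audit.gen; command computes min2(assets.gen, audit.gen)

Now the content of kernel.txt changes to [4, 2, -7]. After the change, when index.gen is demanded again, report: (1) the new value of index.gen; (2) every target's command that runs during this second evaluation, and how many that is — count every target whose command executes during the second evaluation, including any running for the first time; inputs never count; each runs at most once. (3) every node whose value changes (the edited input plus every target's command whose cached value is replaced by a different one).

Initial pass — values computed on the first demand:
  bundle.gen = reverse([3, -2, -5, 7]) = [7, -5, -2, 3]
  check.gen = reverse([3, -2, -5, 7]) = [7, -5, -2, 3]
  config.gen = headl([3, -2, -5, 7]) = 3
  audit.gen = absv(3) = 3
  link.gen = headl([7, -5, -2, 3]) = 7
  sync.gen = headl([7, -5, -2, 3]) = 7
  tokens.gen = absv(7) = 7
  assets.gen = sub(7, 7) = 0
  index.gen = min2(0, 3) = 0

Second demand — change propagation:
  bundle.gen: re-runs because kernel.txt [3, -2, -5, 7]->[4, 2, -7]; new result [-7, 2, 4].
  check.gen: re-runs because kernel.txt [3, -2, -5, 7]->[4, 2, -7]; new result [-7, 2, 4].
  config.gen: re-runs because kernel.txt [3, -2, -5, 7]->[4, 2, -7]; new result 4.
  audit.gen: re-runs because config.gen 3->4; new result 4.
  link.gen: re-runs because check.gen [7, -5, -2, 3]->[-7, 2, 4]; new result -7.
  sync.gen: re-runs because bundle.gen [7, -5, -2, 3]->[-7, 2, 4]; new result -7.
  tokens.gen: re-runs because sync.gen 7->-7; new result 7 (unchanged).
  assets.gen: re-runs because link.gen 7->-7; new result 14.
  index.gen: re-runs because assets.gen 0->14; audit.gen 3->4; new result 4.

index.gen now evaluates to 4.
Run set: assets.gen, audit.gen, bundle.gen, check.gen, config.gen, index.gen, link.gen, sync.gen, tokens.gen (9 run).
Changed values: assets.gen, audit.gen, bundle.gen, check.gen, config.gen, index.gen, kernel.txt, link.gen, sync.gen.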